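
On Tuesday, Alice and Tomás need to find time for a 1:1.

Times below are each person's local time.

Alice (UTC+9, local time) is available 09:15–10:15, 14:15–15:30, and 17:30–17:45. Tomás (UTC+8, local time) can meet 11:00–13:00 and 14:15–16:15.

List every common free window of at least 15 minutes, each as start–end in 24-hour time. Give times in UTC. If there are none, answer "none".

Alice → UTC: 00:15–01:15, 05:15–06:30, 08:30–08:45.
Tomás → UTC: 03:00–05:00, 06:15–08:15.
Alice ∩ Tomás: 06:15–06:30.
Windows ≥ 15 min: 06:15–06:30.

06:15–06:30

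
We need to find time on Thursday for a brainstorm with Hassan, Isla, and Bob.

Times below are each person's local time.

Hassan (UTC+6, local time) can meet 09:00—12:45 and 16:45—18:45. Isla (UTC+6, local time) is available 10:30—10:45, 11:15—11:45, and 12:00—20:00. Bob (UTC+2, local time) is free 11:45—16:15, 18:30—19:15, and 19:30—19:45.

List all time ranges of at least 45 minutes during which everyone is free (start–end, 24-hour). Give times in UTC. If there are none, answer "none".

10:45–12:45

Hassan → UTC: 03:00–06:45, 10:45–12:45.
Isla → UTC: 04:30–04:45, 05:15–05:45, 06:00–14:00.
Bob → UTC: 09:45–14:15, 16:30–17:15, 17:30–17:45.
Hassan ∩ Isla: 04:30–04:45, 05:15–05:45, 06:00–06:45, 10:45–12:45.
Hassan ∩ Isla ∩ Bob: 10:45–12:45.
Windows ≥ 45 min: 10:45–12:45.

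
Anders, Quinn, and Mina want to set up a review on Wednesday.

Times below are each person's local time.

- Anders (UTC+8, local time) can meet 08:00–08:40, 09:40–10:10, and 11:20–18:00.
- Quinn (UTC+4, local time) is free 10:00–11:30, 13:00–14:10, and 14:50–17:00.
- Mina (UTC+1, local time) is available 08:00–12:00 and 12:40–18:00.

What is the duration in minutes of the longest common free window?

60 minutes

Anders → UTC: 00:00–00:40, 01:40–02:10, 03:20–10:00.
Quinn → UTC: 06:00–07:30, 09:00–10:10, 10:50–13:00.
Mina → UTC: 07:00–11:00, 11:40–17:00.
Anders ∩ Quinn: 06:00–07:30, 09:00–10:00.
Anders ∩ Quinn ∩ Mina: 07:00–07:30, 09:00–10:00.
Common window lengths: 30, 60 min; longest is 60.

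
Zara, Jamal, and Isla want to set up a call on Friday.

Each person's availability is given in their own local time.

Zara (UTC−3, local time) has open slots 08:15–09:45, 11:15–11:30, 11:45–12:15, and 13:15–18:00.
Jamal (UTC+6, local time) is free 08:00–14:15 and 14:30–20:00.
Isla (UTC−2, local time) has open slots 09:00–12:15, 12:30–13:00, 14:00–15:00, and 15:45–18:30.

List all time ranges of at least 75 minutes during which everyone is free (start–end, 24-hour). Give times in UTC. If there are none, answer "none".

Zara → UTC: 11:15–12:45, 14:15–14:30, 14:45–15:15, 16:15–21:00.
Jamal → UTC: 02:00–08:15, 08:30–14:00.
Isla → UTC: 11:00–14:15, 14:30–15:00, 16:00–17:00, 17:45–20:30.
Zara ∩ Jamal: 11:15–12:45.
Zara ∩ Jamal ∩ Isla: 11:15–12:45.
Windows ≥ 75 min: 11:15–12:45.

11:15–12:45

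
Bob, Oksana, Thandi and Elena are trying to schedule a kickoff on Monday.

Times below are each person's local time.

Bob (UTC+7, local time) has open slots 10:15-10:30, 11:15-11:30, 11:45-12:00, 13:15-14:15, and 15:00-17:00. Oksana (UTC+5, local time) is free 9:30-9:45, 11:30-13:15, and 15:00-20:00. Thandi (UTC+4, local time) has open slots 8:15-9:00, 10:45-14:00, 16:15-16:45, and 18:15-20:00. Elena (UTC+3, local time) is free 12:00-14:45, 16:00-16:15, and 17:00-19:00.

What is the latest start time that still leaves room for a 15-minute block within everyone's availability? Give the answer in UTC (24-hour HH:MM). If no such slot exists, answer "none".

Bob → UTC: 03:15–03:30, 04:15–04:30, 04:45–05:00, 06:15–07:15, 08:00–10:00.
Oksana → UTC: 04:30–04:45, 06:30–08:15, 10:00–15:00.
Thandi → UTC: 04:15–05:00, 06:45–10:00, 12:15–12:45, 14:15–16:00.
Elena → UTC: 09:00–11:45, 13:00–13:15, 14:00–16:00.
Bob ∩ Oksana: 06:30–07:15, 08:00–08:15.
Bob ∩ Oksana ∩ Thandi: 06:45–07:15, 08:00–08:15.
Bob ∩ Oksana ∩ Thandi ∩ Elena: (none).
Windows ≥ 15 min: (none).

none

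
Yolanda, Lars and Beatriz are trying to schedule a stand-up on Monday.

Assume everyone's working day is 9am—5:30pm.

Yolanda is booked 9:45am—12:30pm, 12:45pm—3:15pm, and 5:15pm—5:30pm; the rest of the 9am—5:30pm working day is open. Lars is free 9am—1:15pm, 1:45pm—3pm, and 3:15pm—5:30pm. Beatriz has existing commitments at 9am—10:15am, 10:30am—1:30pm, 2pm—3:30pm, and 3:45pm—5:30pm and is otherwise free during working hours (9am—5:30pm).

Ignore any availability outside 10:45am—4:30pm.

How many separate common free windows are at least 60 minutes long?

Yolanda free within 09:00–17:30: 09:00–09:45, 12:30–12:45, 15:15–17:15.
Beatriz free within 09:00–17:30: 10:15–10:30, 13:30–14:00, 15:30–15:45.
Yolanda ∩ Lars: 09:00–09:45, 12:30–12:45, 15:15–17:15.
Yolanda ∩ Lars ∩ Beatriz: 15:30–15:45.
Restricted to 10:45–16:30: 15:30–15:45.
Windows ≥ 60 min: (none).
That's 0 windows.

0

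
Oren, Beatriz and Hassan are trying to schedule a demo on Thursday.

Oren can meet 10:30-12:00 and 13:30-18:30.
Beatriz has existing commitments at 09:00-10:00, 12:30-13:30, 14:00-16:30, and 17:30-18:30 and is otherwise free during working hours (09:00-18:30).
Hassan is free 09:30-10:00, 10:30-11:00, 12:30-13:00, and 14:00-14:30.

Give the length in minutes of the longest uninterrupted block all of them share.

30 minutes

Beatriz free within 09:00–18:30: 10:00–12:30, 13:30–14:00, 16:30–17:30.
Oren ∩ Beatriz: 10:30–12:00, 13:30–14:00, 16:30–17:30.
Oren ∩ Beatriz ∩ Hassan: 10:30–11:00.
Single common window of 30 minutes.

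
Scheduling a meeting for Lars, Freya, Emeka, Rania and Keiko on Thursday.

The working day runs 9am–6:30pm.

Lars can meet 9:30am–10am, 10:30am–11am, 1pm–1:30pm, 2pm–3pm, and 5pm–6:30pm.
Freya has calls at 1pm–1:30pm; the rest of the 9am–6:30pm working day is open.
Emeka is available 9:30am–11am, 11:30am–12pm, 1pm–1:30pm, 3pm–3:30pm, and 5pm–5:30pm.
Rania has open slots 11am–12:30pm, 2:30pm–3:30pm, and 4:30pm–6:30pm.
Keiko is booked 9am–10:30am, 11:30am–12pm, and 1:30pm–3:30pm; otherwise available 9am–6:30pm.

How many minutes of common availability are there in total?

30 minutes

Freya free within 09:00–18:30: 09:00–13:00, 13:30–18:30.
Keiko free within 09:00–18:30: 10:30–11:30, 12:00–13:30, 15:30–18:30.
Lars ∩ Freya: 09:30–10:00, 10:30–11:00, 14:00–15:00, 17:00–18:30.
Lars ∩ Freya ∩ Emeka: 09:30–10:00, 10:30–11:00, 17:00–17:30.
Lars ∩ Freya ∩ Emeka ∩ Rania: 17:00–17:30.
Lars ∩ Freya ∩ Emeka ∩ Rania ∩ Keiko: 17:00–17:30.
Total common minutes: 30.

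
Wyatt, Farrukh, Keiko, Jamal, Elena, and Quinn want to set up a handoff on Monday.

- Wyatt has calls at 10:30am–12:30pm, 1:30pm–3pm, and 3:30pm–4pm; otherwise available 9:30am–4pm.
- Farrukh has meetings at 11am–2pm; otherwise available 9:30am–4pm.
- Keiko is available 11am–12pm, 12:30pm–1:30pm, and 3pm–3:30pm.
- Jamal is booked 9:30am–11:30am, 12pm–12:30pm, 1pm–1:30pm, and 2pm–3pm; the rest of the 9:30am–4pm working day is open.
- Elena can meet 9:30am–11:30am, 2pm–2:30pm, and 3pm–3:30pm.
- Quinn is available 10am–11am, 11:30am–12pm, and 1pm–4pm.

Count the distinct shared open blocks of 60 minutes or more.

Wyatt free within 09:30–16:00: 09:30–10:30, 12:30–13:30, 15:00–15:30.
Farrukh free within 09:30–16:00: 09:30–11:00, 14:00–16:00.
Jamal free within 09:30–16:00: 11:30–12:00, 12:30–13:00, 13:30–14:00, 15:00–16:00.
Wyatt ∩ Farrukh: 09:30–10:30, 15:00–15:30.
Wyatt ∩ Farrukh ∩ Keiko: 15:00–15:30.
Wyatt ∩ Farrukh ∩ Keiko ∩ Jamal: 15:00–15:30.
Wyatt ∩ Farrukh ∩ Keiko ∩ Jamal ∩ Elena: 15:00–15:30.
Wyatt ∩ Farrukh ∩ Keiko ∩ Jamal ∩ Elena ∩ Quinn: 15:00–15:30.
Windows ≥ 60 min: (none).
That's 0 windows.

0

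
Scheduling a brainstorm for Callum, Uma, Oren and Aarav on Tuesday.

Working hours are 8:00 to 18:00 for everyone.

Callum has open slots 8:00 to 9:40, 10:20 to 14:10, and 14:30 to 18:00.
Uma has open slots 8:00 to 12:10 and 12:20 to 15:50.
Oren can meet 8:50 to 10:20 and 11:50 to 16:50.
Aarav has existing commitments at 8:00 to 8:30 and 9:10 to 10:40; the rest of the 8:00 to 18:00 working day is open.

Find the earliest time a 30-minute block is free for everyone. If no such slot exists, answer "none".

12:20

Aarav free within 08:00–18:00: 08:30–09:10, 10:40–18:00.
Callum ∩ Uma: 08:00–09:40, 10:20–12:10, 12:20–14:10, 14:30–15:50.
Callum ∩ Uma ∩ Oren: 08:50–09:40, 11:50–12:10, 12:20–14:10, 14:30–15:50.
Callum ∩ Uma ∩ Oren ∩ Aarav: 08:50–09:10, 11:50–12:10, 12:20–14:10, 14:30–15:50.
Windows ≥ 30 min: 12:20–14:10, 14:30–15:50.
Earliest such window starts at 12:20.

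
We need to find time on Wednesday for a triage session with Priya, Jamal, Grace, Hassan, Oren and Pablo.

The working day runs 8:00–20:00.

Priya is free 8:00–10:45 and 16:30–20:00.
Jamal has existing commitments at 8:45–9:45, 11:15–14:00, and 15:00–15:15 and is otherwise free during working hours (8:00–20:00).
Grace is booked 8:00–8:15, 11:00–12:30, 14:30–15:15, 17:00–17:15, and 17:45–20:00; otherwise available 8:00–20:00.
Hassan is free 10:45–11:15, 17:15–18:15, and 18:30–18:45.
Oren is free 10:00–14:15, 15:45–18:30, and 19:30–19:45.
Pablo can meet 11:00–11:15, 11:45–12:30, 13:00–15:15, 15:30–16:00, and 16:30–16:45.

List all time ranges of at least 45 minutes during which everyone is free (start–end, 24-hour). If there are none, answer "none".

none

Jamal free within 08:00–20:00: 08:00–08:45, 09:45–11:15, 14:00–15:00, 15:15–20:00.
Grace free within 08:00–20:00: 08:15–11:00, 12:30–14:30, 15:15–17:00, 17:15–17:45.
Priya ∩ Jamal: 08:00–08:45, 09:45–10:45, 16:30–20:00.
Priya ∩ Jamal ∩ Grace: 08:15–08:45, 09:45–10:45, 16:30–17:00, 17:15–17:45.
Priya ∩ Jamal ∩ Grace ∩ Hassan: 17:15–17:45.
Priya ∩ Jamal ∩ Grace ∩ Hassan ∩ Oren: 17:15–17:45.
Priya ∩ Jamal ∩ Grace ∩ Hassan ∩ Oren ∩ Pablo: (none).
Windows ≥ 45 min: (none).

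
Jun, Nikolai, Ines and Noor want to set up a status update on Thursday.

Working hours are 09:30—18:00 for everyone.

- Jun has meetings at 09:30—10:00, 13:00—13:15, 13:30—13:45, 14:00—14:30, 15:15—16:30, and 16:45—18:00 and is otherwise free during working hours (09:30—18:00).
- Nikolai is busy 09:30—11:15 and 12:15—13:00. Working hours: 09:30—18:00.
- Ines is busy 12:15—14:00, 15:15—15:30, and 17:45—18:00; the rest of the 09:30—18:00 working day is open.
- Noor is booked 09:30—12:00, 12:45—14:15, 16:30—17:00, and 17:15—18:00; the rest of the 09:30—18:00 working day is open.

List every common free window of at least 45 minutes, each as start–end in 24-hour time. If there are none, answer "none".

14:30–15:15

Jun free within 09:30–18:00: 10:00–13:00, 13:15–13:30, 13:45–14:00, 14:30–15:15, 16:30–16:45.
Nikolai free within 09:30–18:00: 11:15–12:15, 13:00–18:00.
Ines free within 09:30–18:00: 09:30–12:15, 14:00–15:15, 15:30–17:45.
Noor free within 09:30–18:00: 12:00–12:45, 14:15–16:30, 17:00–17:15.
Jun ∩ Nikolai: 11:15–12:15, 13:15–13:30, 13:45–14:00, 14:30–15:15, 16:30–16:45.
Jun ∩ Nikolai ∩ Ines: 11:15–12:15, 14:30–15:15, 16:30–16:45.
Jun ∩ Nikolai ∩ Ines ∩ Noor: 12:00–12:15, 14:30–15:15.
Windows ≥ 45 min: 14:30–15:15.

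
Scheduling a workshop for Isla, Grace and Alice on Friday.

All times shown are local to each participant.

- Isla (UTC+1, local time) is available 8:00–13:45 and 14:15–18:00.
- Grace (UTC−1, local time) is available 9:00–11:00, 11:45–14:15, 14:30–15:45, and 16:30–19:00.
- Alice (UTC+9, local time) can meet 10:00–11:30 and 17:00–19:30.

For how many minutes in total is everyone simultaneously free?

Isla → UTC: 07:00–12:45, 13:15–17:00.
Grace → UTC: 10:00–12:00, 12:45–15:15, 15:30–16:45, 17:30–20:00.
Alice → UTC: 01:00–02:30, 08:00–10:30.
Isla ∩ Grace: 10:00–12:00, 13:15–15:15, 15:30–16:45.
Isla ∩ Grace ∩ Alice: 10:00–10:30.
Total common minutes: 30.

30 minutes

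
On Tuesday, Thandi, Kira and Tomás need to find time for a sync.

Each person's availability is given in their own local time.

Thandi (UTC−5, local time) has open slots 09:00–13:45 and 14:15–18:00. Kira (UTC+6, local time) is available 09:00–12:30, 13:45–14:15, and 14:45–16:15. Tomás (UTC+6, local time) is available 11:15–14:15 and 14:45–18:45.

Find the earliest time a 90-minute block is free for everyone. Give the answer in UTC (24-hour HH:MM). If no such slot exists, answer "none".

Thandi → UTC: 14:00–18:45, 19:15–23:00.
Kira → UTC: 03:00–06:30, 07:45–08:15, 08:45–10:15.
Tomás → UTC: 05:15–08:15, 08:45–12:45.
Thandi ∩ Kira: (none).
Thandi ∩ Kira ∩ Tomás: (none).
Windows ≥ 90 min: (none).

none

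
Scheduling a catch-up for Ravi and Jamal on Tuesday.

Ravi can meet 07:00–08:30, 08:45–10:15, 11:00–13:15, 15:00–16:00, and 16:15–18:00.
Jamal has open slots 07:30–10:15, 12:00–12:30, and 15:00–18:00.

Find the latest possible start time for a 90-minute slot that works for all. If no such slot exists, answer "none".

Ravi ∩ Jamal: 07:30–08:30, 08:45–10:15, 12:00–12:30, 15:00–16:00, 16:15–18:00.
Windows ≥ 90 min: 08:45–10:15, 16:15–18:00.
Latest start in the last window 16:15–18:00 is 18:00 − 90 min = 16:30.

16:30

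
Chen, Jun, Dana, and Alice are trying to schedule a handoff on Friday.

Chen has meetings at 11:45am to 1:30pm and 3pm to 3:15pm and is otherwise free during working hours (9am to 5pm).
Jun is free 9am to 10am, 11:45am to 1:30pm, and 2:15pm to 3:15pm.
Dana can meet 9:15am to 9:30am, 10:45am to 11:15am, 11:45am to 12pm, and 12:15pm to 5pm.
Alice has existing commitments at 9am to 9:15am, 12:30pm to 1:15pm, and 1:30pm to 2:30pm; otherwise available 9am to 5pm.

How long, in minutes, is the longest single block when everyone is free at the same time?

Chen free within 09:00–17:00: 09:00–11:45, 13:30–15:00, 15:15–17:00.
Alice free within 09:00–17:00: 09:15–12:30, 13:15–13:30, 14:30–17:00.
Chen ∩ Jun: 09:00–10:00, 14:15–15:00.
Chen ∩ Jun ∩ Dana: 09:15–09:30, 14:15–15:00.
Chen ∩ Jun ∩ Dana ∩ Alice: 09:15–09:30, 14:30–15:00.
Common window lengths: 15, 30 min; longest is 30.

30 minutes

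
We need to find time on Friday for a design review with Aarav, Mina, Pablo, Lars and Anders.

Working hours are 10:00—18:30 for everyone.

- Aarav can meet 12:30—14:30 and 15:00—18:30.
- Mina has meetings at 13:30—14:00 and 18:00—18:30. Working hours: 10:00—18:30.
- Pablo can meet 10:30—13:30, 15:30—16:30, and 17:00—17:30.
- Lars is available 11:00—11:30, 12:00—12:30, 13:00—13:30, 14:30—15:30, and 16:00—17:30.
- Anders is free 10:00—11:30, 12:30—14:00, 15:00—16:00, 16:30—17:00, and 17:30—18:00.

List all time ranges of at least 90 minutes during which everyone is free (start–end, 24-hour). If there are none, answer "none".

none

Mina free within 10:00–18:30: 10:00–13:30, 14:00–18:00.
Aarav ∩ Mina: 12:30–13:30, 14:00–14:30, 15:00–18:00.
Aarav ∩ Mina ∩ Pablo: 12:30–13:30, 15:30–16:30, 17:00–17:30.
Aarav ∩ Mina ∩ Pablo ∩ Lars: 13:00–13:30, 16:00–16:30, 17:00–17:30.
Aarav ∩ Mina ∩ Pablo ∩ Lars ∩ Anders: 13:00–13:30.
Windows ≥ 90 min: (none).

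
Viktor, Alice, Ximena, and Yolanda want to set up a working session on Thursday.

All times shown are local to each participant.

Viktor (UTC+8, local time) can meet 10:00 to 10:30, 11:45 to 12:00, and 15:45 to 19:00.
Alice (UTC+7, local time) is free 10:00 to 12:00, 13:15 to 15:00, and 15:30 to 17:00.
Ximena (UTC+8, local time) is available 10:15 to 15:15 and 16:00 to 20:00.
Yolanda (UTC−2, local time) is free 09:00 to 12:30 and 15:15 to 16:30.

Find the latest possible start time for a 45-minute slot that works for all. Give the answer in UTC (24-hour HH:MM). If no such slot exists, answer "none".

Viktor → UTC: 02:00–02:30, 03:45–04:00, 07:45–11:00.
Alice → UTC: 03:00–05:00, 06:15–08:00, 08:30–10:00.
Ximena → UTC: 02:15–07:15, 08:00–12:00.
Yolanda → UTC: 11:00–14:30, 17:15–18:30.
Viktor ∩ Alice: 03:45–04:00, 07:45–08:00, 08:30–10:00.
Viktor ∩ Alice ∩ Ximena: 03:45–04:00, 08:30–10:00.
Viktor ∩ Alice ∩ Ximena ∩ Yolanda: (none).
Windows ≥ 45 min: (none).

none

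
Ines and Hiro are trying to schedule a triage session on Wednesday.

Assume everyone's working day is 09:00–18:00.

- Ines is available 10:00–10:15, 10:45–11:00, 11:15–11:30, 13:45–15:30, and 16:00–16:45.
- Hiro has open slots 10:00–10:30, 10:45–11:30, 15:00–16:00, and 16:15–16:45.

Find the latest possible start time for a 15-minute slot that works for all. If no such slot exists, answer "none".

16:30

Ines ∩ Hiro: 10:00–10:15, 10:45–11:00, 11:15–11:30, 15:00–15:30, 16:15–16:45.
Windows ≥ 15 min: 10:00–10:15, 10:45–11:00, 11:15–11:30, 15:00–15:30, 16:15–16:45.
Latest start in the last window 16:15–16:45 is 16:45 − 15 min = 16:30.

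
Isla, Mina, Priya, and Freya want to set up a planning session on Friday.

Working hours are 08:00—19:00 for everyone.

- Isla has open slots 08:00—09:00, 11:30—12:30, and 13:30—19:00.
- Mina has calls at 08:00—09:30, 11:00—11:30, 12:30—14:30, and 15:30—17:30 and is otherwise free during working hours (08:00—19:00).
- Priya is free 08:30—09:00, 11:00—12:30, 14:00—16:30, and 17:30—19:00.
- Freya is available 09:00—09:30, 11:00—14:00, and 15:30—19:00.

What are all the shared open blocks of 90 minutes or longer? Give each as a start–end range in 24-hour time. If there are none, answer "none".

17:30–19:00

Mina free within 08:00–19:00: 09:30–11:00, 11:30–12:30, 14:30–15:30, 17:30–19:00.
Isla ∩ Mina: 11:30–12:30, 14:30–15:30, 17:30–19:00.
Isla ∩ Mina ∩ Priya: 11:30–12:30, 14:30–15:30, 17:30–19:00.
Isla ∩ Mina ∩ Priya ∩ Freya: 11:30–12:30, 17:30–19:00.
Windows ≥ 90 min: 17:30–19:00.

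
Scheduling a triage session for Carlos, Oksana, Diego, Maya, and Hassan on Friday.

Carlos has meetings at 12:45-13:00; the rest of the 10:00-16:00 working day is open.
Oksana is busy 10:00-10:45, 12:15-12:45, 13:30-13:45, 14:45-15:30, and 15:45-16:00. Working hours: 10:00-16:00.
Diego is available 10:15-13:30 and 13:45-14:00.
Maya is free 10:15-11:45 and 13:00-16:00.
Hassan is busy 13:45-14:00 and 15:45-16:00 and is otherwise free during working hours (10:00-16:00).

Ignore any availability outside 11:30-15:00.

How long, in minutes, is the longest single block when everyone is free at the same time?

Carlos free within 10:00–16:00: 10:00–12:45, 13:00–16:00.
Oksana free within 10:00–16:00: 10:45–12:15, 12:45–13:30, 13:45–14:45, 15:30–15:45.
Hassan free within 10:00–16:00: 10:00–13:45, 14:00–15:45.
Carlos ∩ Oksana: 10:45–12:15, 13:00–13:30, 13:45–14:45, 15:30–15:45.
Carlos ∩ Oksana ∩ Diego: 10:45–12:15, 13:00–13:30, 13:45–14:00.
Carlos ∩ Oksana ∩ Diego ∩ Maya: 10:45–11:45, 13:00–13:30, 13:45–14:00.
Carlos ∩ Oksana ∩ Diego ∩ Maya ∩ Hassan: 10:45–11:45, 13:00–13:30.
Restricted to 11:30–15:00: 11:30–11:45, 13:00–13:30.
Common window lengths: 15, 30 min; longest is 30.

30 minutes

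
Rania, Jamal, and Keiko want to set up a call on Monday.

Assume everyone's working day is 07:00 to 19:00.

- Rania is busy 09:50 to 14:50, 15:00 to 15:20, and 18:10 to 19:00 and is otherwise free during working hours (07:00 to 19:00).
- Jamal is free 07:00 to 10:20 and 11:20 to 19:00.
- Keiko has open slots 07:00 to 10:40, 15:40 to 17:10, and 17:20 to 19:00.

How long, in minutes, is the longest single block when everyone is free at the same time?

Rania free within 07:00–19:00: 07:00–09:50, 14:50–15:00, 15:20–18:10.
Rania ∩ Jamal: 07:00–09:50, 14:50–15:00, 15:20–18:10.
Rania ∩ Jamal ∩ Keiko: 07:00–09:50, 15:40–17:10, 17:20–18:10.
Common window lengths: 170, 90, 50 min; longest is 170.

170 minutes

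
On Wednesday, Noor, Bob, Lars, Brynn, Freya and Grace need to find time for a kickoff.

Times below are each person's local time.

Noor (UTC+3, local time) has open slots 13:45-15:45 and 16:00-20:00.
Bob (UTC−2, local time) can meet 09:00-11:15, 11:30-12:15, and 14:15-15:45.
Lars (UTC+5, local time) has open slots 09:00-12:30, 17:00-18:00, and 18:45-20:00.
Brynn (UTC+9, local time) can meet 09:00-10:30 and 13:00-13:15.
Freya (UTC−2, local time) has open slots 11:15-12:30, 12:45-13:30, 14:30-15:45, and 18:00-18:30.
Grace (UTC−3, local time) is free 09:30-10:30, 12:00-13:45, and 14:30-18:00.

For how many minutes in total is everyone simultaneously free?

0 minutes

Noor → UTC: 10:45–12:45, 13:00–17:00.
Bob → UTC: 11:00–13:15, 13:30–14:15, 16:15–17:45.
Lars → UTC: 04:00–07:30, 12:00–13:00, 13:45–15:00.
Brynn → UTC: 00:00–01:30, 04:00–04:15.
Freya → UTC: 13:15–14:30, 14:45–15:30, 16:30–17:45, 20:00–20:30.
Grace → UTC: 12:30–13:30, 15:00–16:45, 17:30–21:00.
Noor ∩ Bob: 11:00–12:45, 13:00–13:15, 13:30–14:15, 16:15–17:00.
Noor ∩ Bob ∩ Lars: 12:00–12:45, 13:45–14:15.
Noor ∩ Bob ∩ Lars ∩ Brynn: (none).
Noor ∩ Bob ∩ Lars ∩ Brynn ∩ Freya: (none).
Noor ∩ Bob ∩ Lars ∩ Brynn ∩ Freya ∩ Grace: (none).
Total common minutes: 0.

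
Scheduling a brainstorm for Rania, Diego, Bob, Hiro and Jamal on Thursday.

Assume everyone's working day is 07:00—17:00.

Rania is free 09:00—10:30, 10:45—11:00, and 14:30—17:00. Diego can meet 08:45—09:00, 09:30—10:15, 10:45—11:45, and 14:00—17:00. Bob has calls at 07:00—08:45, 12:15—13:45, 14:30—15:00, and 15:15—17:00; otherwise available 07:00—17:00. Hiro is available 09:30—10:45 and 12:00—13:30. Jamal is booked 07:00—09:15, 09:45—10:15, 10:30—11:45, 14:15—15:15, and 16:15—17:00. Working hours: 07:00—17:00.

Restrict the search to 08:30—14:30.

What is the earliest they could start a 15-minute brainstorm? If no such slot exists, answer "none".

Bob free within 07:00–17:00: 08:45–12:15, 13:45–14:30, 15:00–15:15.
Jamal free within 07:00–17:00: 09:15–09:45, 10:15–10:30, 11:45–14:15, 15:15–16:15.
Rania ∩ Diego: 09:30–10:15, 10:45–11:00, 14:30–17:00.
Rania ∩ Diego ∩ Bob: 09:30–10:15, 10:45–11:00, 15:00–15:15.
Rania ∩ Diego ∩ Bob ∩ Hiro: 09:30–10:15.
Rania ∩ Diego ∩ Bob ∩ Hiro ∩ Jamal: 09:30–09:45.
Restricted to 08:30–14:30: 09:30–09:45.
Windows ≥ 15 min: 09:30–09:45.
Earliest such window starts at 09:30.

09:30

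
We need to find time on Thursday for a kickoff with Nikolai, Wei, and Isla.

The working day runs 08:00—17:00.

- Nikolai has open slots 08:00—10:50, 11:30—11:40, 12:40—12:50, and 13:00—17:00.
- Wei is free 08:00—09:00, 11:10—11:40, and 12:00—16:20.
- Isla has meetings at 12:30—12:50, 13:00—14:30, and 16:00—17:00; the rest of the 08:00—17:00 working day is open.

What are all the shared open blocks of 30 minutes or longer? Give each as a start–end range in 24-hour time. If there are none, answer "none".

08:00–09:00, 14:30–16:00

Isla free within 08:00–17:00: 08:00–12:30, 12:50–13:00, 14:30–16:00.
Nikolai ∩ Wei: 08:00–09:00, 11:30–11:40, 12:40–12:50, 13:00–16:20.
Nikolai ∩ Wei ∩ Isla: 08:00–09:00, 11:30–11:40, 14:30–16:00.
Windows ≥ 30 min: 08:00–09:00, 14:30–16:00.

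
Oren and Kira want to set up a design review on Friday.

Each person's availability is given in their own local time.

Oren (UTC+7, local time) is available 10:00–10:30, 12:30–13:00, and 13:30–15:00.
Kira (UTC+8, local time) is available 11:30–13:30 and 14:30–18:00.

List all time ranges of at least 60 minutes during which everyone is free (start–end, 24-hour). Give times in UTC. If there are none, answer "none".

Oren → UTC: 03:00–03:30, 05:30–06:00, 06:30–08:00.
Kira → UTC: 03:30–05:30, 06:30–10:00.
Oren ∩ Kira: 06:30–08:00.
Windows ≥ 60 min: 06:30–08:00.

06:30–08:00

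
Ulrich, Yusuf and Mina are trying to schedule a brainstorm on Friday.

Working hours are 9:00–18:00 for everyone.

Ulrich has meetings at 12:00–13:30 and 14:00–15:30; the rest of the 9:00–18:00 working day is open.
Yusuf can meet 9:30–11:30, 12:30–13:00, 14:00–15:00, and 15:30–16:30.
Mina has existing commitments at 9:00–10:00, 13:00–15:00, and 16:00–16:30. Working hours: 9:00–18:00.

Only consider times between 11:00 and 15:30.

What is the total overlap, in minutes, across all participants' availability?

30 minutes

Ulrich free within 09:00–18:00: 09:00–12:00, 13:30–14:00, 15:30–18:00.
Mina free within 09:00–18:00: 10:00–13:00, 15:00–16:00, 16:30–18:00.
Ulrich ∩ Yusuf: 09:30–11:30, 15:30–16:30.
Ulrich ∩ Yusuf ∩ Mina: 10:00–11:30, 15:30–16:00.
Restricted to 11:00–15:30: 11:00–11:30.
Total common minutes: 30.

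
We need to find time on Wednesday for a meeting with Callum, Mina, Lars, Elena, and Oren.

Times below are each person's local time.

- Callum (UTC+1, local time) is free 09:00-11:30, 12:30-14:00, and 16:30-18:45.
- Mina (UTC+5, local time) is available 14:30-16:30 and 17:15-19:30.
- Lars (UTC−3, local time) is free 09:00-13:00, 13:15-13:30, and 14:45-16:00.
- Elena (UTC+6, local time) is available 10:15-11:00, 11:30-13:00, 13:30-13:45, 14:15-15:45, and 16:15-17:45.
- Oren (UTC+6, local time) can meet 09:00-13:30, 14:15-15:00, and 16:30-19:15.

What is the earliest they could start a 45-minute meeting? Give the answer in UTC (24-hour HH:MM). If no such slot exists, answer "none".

none

Callum → UTC: 08:00–10:30, 11:30–13:00, 15:30–17:45.
Mina → UTC: 09:30–11:30, 12:15–14:30.
Lars → UTC: 12:00–16:00, 16:15–16:30, 17:45–19:00.
Elena → UTC: 04:15–05:00, 05:30–07:00, 07:30–07:45, 08:15–09:45, 10:15–11:45.
Oren → UTC: 03:00–07:30, 08:15–09:00, 10:30–13:15.
Callum ∩ Mina: 09:30–10:30, 12:15–13:00.
Callum ∩ Mina ∩ Lars: 12:15–13:00.
Callum ∩ Mina ∩ Lars ∩ Elena: (none).
Callum ∩ Mina ∩ Lars ∩ Elena ∩ Oren: (none).
Windows ≥ 45 min: (none).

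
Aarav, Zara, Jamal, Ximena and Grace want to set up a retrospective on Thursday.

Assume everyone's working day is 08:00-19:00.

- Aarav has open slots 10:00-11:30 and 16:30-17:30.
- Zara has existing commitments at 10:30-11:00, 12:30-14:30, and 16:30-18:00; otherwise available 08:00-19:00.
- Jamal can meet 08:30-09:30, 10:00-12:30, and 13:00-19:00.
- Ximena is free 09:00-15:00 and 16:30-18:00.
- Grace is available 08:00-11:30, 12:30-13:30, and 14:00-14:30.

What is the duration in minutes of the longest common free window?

30 minutes

Zara free within 08:00–19:00: 08:00–10:30, 11:00–12:30, 14:30–16:30, 18:00–19:00.
Aarav ∩ Zara: 10:00–10:30, 11:00–11:30.
Aarav ∩ Zara ∩ Jamal: 10:00–10:30, 11:00–11:30.
Aarav ∩ Zara ∩ Jamal ∩ Ximena: 10:00–10:30, 11:00–11:30.
Aarav ∩ Zara ∩ Jamal ∩ Ximena ∩ Grace: 10:00–10:30, 11:00–11:30.
Common window lengths: 30, 30 min; longest is 30.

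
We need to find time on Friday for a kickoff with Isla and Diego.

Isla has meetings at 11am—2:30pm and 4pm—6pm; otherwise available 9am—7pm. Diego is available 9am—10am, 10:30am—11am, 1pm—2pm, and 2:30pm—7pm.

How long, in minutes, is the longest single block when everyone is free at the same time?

Isla free within 09:00–19:00: 09:00–11:00, 14:30–16:00, 18:00–19:00.
Isla ∩ Diego: 09:00–10:00, 10:30–11:00, 14:30–16:00, 18:00–19:00.
Common window lengths: 60, 30, 90, 60 min; longest is 90.

90 minutes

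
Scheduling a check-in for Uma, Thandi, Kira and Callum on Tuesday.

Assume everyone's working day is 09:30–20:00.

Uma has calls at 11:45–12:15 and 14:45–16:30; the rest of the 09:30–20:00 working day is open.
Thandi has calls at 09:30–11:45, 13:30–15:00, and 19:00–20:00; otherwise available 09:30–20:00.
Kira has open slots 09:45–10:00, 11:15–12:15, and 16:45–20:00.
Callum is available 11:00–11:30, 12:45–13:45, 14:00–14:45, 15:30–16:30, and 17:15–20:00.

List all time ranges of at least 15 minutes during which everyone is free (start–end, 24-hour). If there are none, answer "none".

17:15–19:00

Uma free within 09:30–20:00: 09:30–11:45, 12:15–14:45, 16:30–20:00.
Thandi free within 09:30–20:00: 11:45–13:30, 15:00–19:00.
Uma ∩ Thandi: 12:15–13:30, 16:30–19:00.
Uma ∩ Thandi ∩ Kira: 16:45–19:00.
Uma ∩ Thandi ∩ Kira ∩ Callum: 17:15–19:00.
Windows ≥ 15 min: 17:15–19:00.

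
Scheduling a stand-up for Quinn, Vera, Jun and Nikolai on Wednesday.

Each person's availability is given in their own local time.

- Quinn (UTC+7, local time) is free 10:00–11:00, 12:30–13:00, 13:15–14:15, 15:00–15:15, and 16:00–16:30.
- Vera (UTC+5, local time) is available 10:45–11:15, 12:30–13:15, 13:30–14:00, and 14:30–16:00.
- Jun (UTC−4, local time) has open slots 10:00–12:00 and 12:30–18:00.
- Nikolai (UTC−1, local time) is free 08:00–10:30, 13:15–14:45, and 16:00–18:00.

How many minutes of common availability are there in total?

Quinn → UTC: 03:00–04:00, 05:30–06:00, 06:15–07:15, 08:00–08:15, 09:00–09:30.
Vera → UTC: 05:45–06:15, 07:30–08:15, 08:30–09:00, 09:30–11:00.
Jun → UTC: 14:00–16:00, 16:30–22:00.
Nikolai → UTC: 09:00–11:30, 14:15–15:45, 17:00–19:00.
Quinn ∩ Vera: 05:45–06:00, 08:00–08:15.
Quinn ∩ Vera ∩ Jun: (none).
Quinn ∩ Vera ∩ Jun ∩ Nikolai: (none).
Total common minutes: 0.

0 minutes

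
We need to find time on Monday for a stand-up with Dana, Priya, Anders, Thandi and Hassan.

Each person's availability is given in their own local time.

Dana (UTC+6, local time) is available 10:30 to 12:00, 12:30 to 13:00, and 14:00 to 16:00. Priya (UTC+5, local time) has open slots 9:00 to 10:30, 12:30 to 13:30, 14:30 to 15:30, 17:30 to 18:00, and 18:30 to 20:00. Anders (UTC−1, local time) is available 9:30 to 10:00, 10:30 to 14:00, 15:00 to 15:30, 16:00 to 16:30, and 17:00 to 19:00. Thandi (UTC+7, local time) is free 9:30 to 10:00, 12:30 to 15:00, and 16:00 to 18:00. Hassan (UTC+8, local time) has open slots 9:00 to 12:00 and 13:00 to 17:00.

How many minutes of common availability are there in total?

0 minutes

Dana → UTC: 04:30–06:00, 06:30–07:00, 08:00–10:00.
Priya → UTC: 04:00–05:30, 07:30–08:30, 09:30–10:30, 12:30–13:00, 13:30–15:00.
Anders → UTC: 10:30–11:00, 11:30–15:00, 16:00–16:30, 17:00–17:30, 18:00–20:00.
Thandi → UTC: 02:30–03:00, 05:30–08:00, 09:00–11:00.
Hassan → UTC: 01:00–04:00, 05:00–09:00.
Dana ∩ Priya: 04:30–05:30, 08:00–08:30, 09:30–10:00.
Dana ∩ Priya ∩ Anders: (none).
Dana ∩ Priya ∩ Anders ∩ Thandi: (none).
Dana ∩ Priya ∩ Anders ∩ Thandi ∩ Hassan: (none).
Total common minutes: 0.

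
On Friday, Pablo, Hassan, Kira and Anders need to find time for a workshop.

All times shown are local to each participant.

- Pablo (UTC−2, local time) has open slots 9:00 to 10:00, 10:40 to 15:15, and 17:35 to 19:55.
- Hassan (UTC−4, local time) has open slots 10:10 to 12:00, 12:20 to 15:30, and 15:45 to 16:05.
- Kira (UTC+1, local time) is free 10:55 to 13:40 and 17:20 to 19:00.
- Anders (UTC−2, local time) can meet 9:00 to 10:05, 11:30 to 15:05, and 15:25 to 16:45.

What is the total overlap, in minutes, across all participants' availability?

45 minutes

Pablo → UTC: 11:00–12:00, 12:40–17:15, 19:35–21:55.
Hassan → UTC: 14:10–16:00, 16:20–19:30, 19:45–20:05.
Kira → UTC: 09:55–12:40, 16:20–18:00.
Anders → UTC: 11:00–12:05, 13:30–17:05, 17:25–18:45.
Pablo ∩ Hassan: 14:10–16:00, 16:20–17:15, 19:45–20:05.
Pablo ∩ Hassan ∩ Kira: 16:20–17:15.
Pablo ∩ Hassan ∩ Kira ∩ Anders: 16:20–17:05.
Total common minutes: 45.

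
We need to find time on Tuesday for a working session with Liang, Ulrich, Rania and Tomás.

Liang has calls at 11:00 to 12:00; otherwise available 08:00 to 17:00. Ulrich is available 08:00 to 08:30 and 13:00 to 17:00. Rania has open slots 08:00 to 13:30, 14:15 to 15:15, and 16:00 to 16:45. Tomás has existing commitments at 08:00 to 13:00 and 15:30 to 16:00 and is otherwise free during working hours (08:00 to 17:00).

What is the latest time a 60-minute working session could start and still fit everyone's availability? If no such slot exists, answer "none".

Liang free within 08:00–17:00: 08:00–11:00, 12:00–17:00.
Tomás free within 08:00–17:00: 13:00–15:30, 16:00–17:00.
Liang ∩ Ulrich: 08:00–08:30, 13:00–17:00.
Liang ∩ Ulrich ∩ Rania: 08:00–08:30, 13:00–13:30, 14:15–15:15, 16:00–16:45.
Liang ∩ Ulrich ∩ Rania ∩ Tomás: 13:00–13:30, 14:15–15:15, 16:00–16:45.
Windows ≥ 60 min: 14:15–15:15.
Latest start in the last window 14:15–15:15 is 15:15 − 60 min = 14:15.

14:15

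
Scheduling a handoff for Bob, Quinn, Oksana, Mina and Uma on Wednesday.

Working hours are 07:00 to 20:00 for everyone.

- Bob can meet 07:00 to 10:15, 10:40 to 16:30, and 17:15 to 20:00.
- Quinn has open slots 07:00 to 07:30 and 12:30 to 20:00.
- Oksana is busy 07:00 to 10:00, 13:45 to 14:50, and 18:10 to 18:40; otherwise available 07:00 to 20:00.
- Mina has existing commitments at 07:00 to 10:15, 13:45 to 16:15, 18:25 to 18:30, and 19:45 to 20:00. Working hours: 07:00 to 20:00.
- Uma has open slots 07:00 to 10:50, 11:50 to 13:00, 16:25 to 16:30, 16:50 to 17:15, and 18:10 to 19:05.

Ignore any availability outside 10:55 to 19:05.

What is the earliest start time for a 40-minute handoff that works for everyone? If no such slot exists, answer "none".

none

Oksana free within 07:00–20:00: 10:00–13:45, 14:50–18:10, 18:40–20:00.
Mina free within 07:00–20:00: 10:15–13:45, 16:15–18:25, 18:30–19:45.
Bob ∩ Quinn: 07:00–07:30, 12:30–16:30, 17:15–20:00.
Bob ∩ Quinn ∩ Oksana: 12:30–13:45, 14:50–16:30, 17:15–18:10, 18:40–20:00.
Bob ∩ Quinn ∩ Oksana ∩ Mina: 12:30–13:45, 16:15–16:30, 17:15–18:10, 18:40–19:45.
Bob ∩ Quinn ∩ Oksana ∩ Mina ∩ Uma: 12:30–13:00, 16:25–16:30, 18:40–19:05.
Restricted to 10:55–19:05: 12:30–13:00, 16:25–16:30, 18:40–19:05.
Windows ≥ 40 min: (none).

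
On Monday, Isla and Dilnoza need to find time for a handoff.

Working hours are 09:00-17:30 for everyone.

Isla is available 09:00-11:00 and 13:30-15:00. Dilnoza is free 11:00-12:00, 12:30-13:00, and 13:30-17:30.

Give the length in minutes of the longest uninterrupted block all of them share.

Isla ∩ Dilnoza: 13:30–15:00.
Single common window of 90 minutes.

90 minutes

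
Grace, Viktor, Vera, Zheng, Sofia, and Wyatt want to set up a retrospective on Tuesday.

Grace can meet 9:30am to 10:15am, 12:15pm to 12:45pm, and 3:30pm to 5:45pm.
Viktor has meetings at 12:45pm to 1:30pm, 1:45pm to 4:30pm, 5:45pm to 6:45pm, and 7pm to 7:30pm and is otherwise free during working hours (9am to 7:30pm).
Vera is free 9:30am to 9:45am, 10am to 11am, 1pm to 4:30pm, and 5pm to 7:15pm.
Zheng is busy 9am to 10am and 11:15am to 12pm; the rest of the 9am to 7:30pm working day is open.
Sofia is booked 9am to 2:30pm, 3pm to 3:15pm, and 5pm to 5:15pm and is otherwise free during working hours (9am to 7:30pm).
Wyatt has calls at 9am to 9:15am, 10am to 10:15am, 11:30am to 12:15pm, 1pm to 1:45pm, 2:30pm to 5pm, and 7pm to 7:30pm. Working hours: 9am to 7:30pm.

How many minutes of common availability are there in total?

Viktor free within 09:00–19:30: 09:00–12:45, 13:30–13:45, 16:30–17:45, 18:45–19:00.
Zheng free within 09:00–19:30: 10:00–11:15, 12:00–19:30.
Sofia free within 09:00–19:30: 14:30–15:00, 15:15–17:00, 17:15–19:30.
Wyatt free within 09:00–19:30: 09:15–10:00, 10:15–11:30, 12:15–13:00, 13:45–14:30, 17:00–19:00.
Grace ∩ Viktor: 09:30–10:15, 12:15–12:45, 16:30–17:45.
Grace ∩ Viktor ∩ Vera: 09:30–09:45, 10:00–10:15, 17:00–17:45.
Grace ∩ Viktor ∩ Vera ∩ Zheng: 10:00–10:15, 17:00–17:45.
Grace ∩ Viktor ∩ Vera ∩ Zheng ∩ Sofia: 17:15–17:45.
Grace ∩ Viktor ∩ Vera ∩ Zheng ∩ Sofia ∩ Wyatt: 17:15–17:45.
Total common minutes: 30.

30 minutes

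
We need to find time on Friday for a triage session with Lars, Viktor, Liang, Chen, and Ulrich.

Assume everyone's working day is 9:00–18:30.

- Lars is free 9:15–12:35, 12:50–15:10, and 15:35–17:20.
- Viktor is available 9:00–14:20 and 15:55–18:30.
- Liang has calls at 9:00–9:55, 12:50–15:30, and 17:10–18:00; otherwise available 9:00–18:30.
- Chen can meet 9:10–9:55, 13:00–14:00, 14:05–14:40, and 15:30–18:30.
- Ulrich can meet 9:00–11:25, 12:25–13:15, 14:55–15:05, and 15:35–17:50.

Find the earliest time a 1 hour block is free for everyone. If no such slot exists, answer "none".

15:55

Liang free within 09:00–18:30: 09:55–12:50, 15:30–17:10, 18:00–18:30.
Lars ∩ Viktor: 09:15–12:35, 12:50–14:20, 15:55–17:20.
Lars ∩ Viktor ∩ Liang: 09:55–12:35, 15:55–17:10.
Lars ∩ Viktor ∩ Liang ∩ Chen: 15:55–17:10.
Lars ∩ Viktor ∩ Liang ∩ Chen ∩ Ulrich: 15:55–17:10.
Windows ≥ 60 min: 15:55–17:10.
Earliest such window starts at 15:55.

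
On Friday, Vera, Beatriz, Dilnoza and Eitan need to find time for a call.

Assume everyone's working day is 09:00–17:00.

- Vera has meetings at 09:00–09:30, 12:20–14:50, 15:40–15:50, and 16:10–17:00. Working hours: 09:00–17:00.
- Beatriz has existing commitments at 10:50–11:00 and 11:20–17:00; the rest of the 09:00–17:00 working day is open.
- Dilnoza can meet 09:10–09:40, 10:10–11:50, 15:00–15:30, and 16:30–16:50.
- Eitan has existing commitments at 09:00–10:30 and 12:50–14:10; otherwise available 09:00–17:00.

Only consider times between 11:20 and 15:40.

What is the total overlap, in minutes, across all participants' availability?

Vera free within 09:00–17:00: 09:30–12:20, 14:50–15:40, 15:50–16:10.
Beatriz free within 09:00–17:00: 09:00–10:50, 11:00–11:20.
Eitan free within 09:00–17:00: 10:30–12:50, 14:10–17:00.
Vera ∩ Beatriz: 09:30–10:50, 11:00–11:20.
Vera ∩ Beatriz ∩ Dilnoza: 09:30–09:40, 10:10–10:50, 11:00–11:20.
Vera ∩ Beatriz ∩ Dilnoza ∩ Eitan: 10:30–10:50, 11:00–11:20.
Restricted to 11:20–15:40: (none).
Total common minutes: 0.

0 minutes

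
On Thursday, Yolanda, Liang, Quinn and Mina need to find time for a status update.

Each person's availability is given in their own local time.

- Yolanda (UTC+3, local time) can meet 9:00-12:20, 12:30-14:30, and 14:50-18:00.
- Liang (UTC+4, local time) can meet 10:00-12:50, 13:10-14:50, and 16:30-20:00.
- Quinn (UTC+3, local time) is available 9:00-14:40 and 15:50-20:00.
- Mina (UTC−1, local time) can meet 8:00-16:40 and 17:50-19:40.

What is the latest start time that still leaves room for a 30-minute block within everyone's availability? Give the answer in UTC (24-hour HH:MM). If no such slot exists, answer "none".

Yolanda → UTC: 06:00–09:20, 09:30–11:30, 11:50–15:00.
Liang → UTC: 06:00–08:50, 09:10–10:50, 12:30–16:00.
Quinn → UTC: 06:00–11:40, 12:50–17:00.
Mina → UTC: 09:00–17:40, 18:50–20:40.
Yolanda ∩ Liang: 06:00–08:50, 09:10–09:20, 09:30–10:50, 12:30–15:00.
Yolanda ∩ Liang ∩ Quinn: 06:00–08:50, 09:10–09:20, 09:30–10:50, 12:50–15:00.
Yolanda ∩ Liang ∩ Quinn ∩ Mina: 09:10–09:20, 09:30–10:50, 12:50–15:00.
Windows ≥ 30 min: 09:30–10:50, 12:50–15:00.
Latest start in the last window 12:50–15:00 is 15:00 − 30 min = 14:30.

14:30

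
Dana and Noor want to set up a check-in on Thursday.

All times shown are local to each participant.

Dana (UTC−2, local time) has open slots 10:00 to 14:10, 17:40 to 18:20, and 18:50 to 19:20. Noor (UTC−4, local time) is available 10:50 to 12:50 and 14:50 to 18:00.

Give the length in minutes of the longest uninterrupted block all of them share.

80 minutes

Dana → UTC: 12:00–16:10, 19:40–20:20, 20:50–21:20.
Noor → UTC: 14:50–16:50, 18:50–22:00.
Dana ∩ Noor: 14:50–16:10, 19:40–20:20, 20:50–21:20.
Common window lengths: 80, 40, 30 min; longest is 80.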